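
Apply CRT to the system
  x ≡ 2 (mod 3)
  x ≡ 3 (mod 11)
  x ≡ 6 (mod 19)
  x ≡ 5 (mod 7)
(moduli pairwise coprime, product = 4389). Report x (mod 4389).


Product of moduli M = 3 · 11 · 19 · 7 = 4389.
Merge one congruence at a time:
  Start: x ≡ 2 (mod 3).
  Combine with x ≡ 3 (mod 11); new modulus lcm = 33.
    Write x = 2 + 3·t and substitute into x ≡ 3 (mod 11): 3·t ≡ 3 − 2 = 1 (mod 11).
    The inverse of 3 mod 11 is 4 (since 3·4 = 12 = 1·11 + 1), so t ≡ 4·1 = 4 ≡ 4 (mod 11).
    Then x = 2 + 3·4 = 14, valid modulo lcm(3, 11) = 33: x ≡ 14 (mod 33).
  Combine with x ≡ 6 (mod 19); new modulus lcm = 627.
    Write x = 14 + 33·t and substitute into x ≡ 6 (mod 19): 33·t ≡ 6 − 14 = -8 (mod 19).
    Reduce coefficients mod 19: 14·t ≡ 11 (mod 19).
    The inverse of 14 mod 19 is 15 (since 14·15 = 210 = 11·19 + 1), so t ≡ 15·11 = 165 ≡ 13 (mod 19).
    Then x = 14 + 33·13 = 443, valid modulo lcm(33, 19) = 627: x ≡ 443 (mod 627).
  Combine with x ≡ 5 (mod 7); new modulus lcm = 4389.
    Write x = 443 + 627·t and substitute into x ≡ 5 (mod 7): 627·t ≡ 5 − 443 = -438 (mod 7).
    Reduce coefficients mod 7: 4·t ≡ 3 (mod 7).
    The inverse of 4 mod 7 is 2 (since 4·2 = 8 = 1·7 + 1), so t ≡ 2·3 = 6 ≡ 6 (mod 7).
    Then x = 443 + 627·6 = 4205, valid modulo lcm(627, 7) = 4389: x ≡ 4205 (mod 4389).
Verify against each original: 4205 mod 3 = 2, 4205 mod 11 = 3, 4205 mod 19 = 6, 4205 mod 7 = 5.

x ≡ 4205 (mod 4389).


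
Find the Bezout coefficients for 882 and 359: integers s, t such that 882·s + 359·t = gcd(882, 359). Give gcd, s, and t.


Euclidean algorithm on (882, 359) — divide until remainder is 0:
  882 = 2 · 359 + 164
  359 = 2 · 164 + 31
  164 = 5 · 31 + 9
  31 = 3 · 9 + 4
  9 = 2 · 4 + 1
  4 = 4 · 1 + 0
gcd(882, 359) = 1.
Track Bezout coefficients alongside the remainders: start with r₀ = 882 = a·1 + b·0 (s = 1, t = 0) and r₁ = 359 = a·0 + b·1 (s = 0, t = 1); each new remainder r_{k+1} = r_{k-1} − q_k·r_k inherits s_{k+1} = s_{k-1} − q_k·s_k, t_{k+1} = t_{k-1} − q_k·t_k, so r_k = a·s_k + b·t_k at every step:
  q = 2: r = 164, s = 1 − 2·0 = 1, t = 0 − 2·1 = -2  (check: 882·1 + 359·(-2) = 164)
  q = 2: r = 31, s = 0 − 2·1 = -2, t = 1 − 2·(-2) = 5  (check: 882·(-2) + 359·5 = 31)
  q = 5: r = 9, s = 1 − 5·(-2) = 11, t = -2 − 5·5 = -27  (check: 882·11 + 359·(-27) = 9)
  q = 3: r = 4, s = -2 − 3·11 = -35, t = 5 − 3·(-27) = 86  (check: 882·(-35) + 359·86 = 4)
  q = 2: r = 1, s = 11 − 2·(-35) = 81, t = -27 − 2·86 = -199  (check: 882·81 + 359·(-199) = 1)
The row with r = 1 (the gcd) gives the Bezout coefficients s = 81, t = -199.
Result: 882 · (81) + 359 · (-199) = 1.

gcd(882, 359) = 1; s = 81, t = -199 (check: 882·81 + 359·(-199) = 1).


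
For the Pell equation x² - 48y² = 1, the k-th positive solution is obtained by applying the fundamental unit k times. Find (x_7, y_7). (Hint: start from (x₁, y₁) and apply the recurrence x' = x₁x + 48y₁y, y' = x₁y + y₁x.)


Step 1: Find the fundamental solution (x₁, y₁) of x² - 48y² = 1.
  Expand √48 as a continued fraction. a₀ = ⌊√48⌋ = 6; iterate m_{k+1} = d_k·a_k − m_k, d_{k+1} = (48 − m_{k+1}²)/d_k, a_{k+1} = ⌊(a₀ + m_{k+1})/d_{k+1}⌋ (starting m₀ = 0, d₀ = 1), with convergents p_k = a_k·p_{k-1} + p_{k-2}, q_k = a_k·q_{k-1} + q_{k-2} (p₋₁ = 1, q₋₁ = 0):
  k = 0: a₀ = 6; p₀/q₀ = 6/1; p₀² − 48·q₀² = 36 − 48 = -12.
  k = 1: m = 6, d = 12, a = ⌊(6 + 6)/12⌋ = 1; p/q = (1·6 + 1)/(1·1 + 0) = 7/1; p² − 48·q² = 49 − 48 = 1.
  The first convergent with p² − 48·q² = 1 gives the fundamental solution (x₁, y₁) = (7, 1).
Step 2: Apply the recurrence (x_{n+1}, y_{n+1}) = (x₁x_n + 48y₁y_n, x₁y_n + y₁x_n) repeatedly.
  From (x_1, y_1) = (7, 1): x_2 = 7·7 + 48·1·1 = 97; y_2 = 7·1 + 1·7 = 14.
  From (x_2, y_2) = (97, 14): x_3 = 7·97 + 48·1·14 = 1351; y_3 = 7·14 + 1·97 = 195.
  From (x_3, y_3) = (1351, 195): x_4 = 7·1351 + 48·1·195 = 18817; y_4 = 7·195 + 1·1351 = 2716.
  From (x_4, y_4) = (18817, 2716): x_5 = 7·18817 + 48·1·2716 = 262087; y_5 = 7·2716 + 1·18817 = 37829.
  From (x_5, y_5) = (262087, 37829): x_6 = 7·262087 + 48·1·37829 = 3650401; y_6 = 7·37829 + 1·262087 = 526890.
  From (x_6, y_6) = (3650401, 526890): x_7 = 7·3650401 + 48·1·526890 = 50843527; y_7 = 7·526890 + 1·3650401 = 7338631.
Step 3: Verify x_7² - 48·y_7² = 2585064237799729 - 2585064237799728 = 1 (should be 1). ✓

(x_1, y_1) = (7, 1); (x_7, y_7) = (50843527, 7338631).


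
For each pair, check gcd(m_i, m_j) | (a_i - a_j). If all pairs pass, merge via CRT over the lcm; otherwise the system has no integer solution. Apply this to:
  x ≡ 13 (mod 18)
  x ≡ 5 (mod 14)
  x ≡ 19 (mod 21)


Moduli 18, 14, 21 are not pairwise coprime, so CRT works modulo lcm(m_i) when all pairwise compatibility conditions hold.
Pairwise compatibility: gcd(m_i, m_j) must divide a_i - a_j for every pair.
Merge one congruence at a time:
  Start: x ≡ 13 (mod 18).
  Combine with x ≡ 5 (mod 14): gcd(18, 14) = 2; 5 - 13 = -8, which IS divisible by 2, so compatible.
    Write x = 13 + 18·t and substitute into x ≡ 5 (mod 14): 18·t ≡ 5 − 13 = -8 (mod 14).
    Divide the congruence (and modulus) by g = 2: 9·t ≡ -4 (mod 7).
    Reduce coefficients mod 7: 2·t ≡ 3 (mod 7).
    The inverse of 2 mod 7 is 4 (since 2·4 = 8 = 1·7 + 1), so t ≡ 4·3 = 12 ≡ 5 (mod 7).
    Then x = 13 + 18·5 = 103, valid modulo lcm(18, 14) = 126: x ≡ 103 (mod 126).
  Combine with x ≡ 19 (mod 21): gcd(126, 21) = 21; 19 - 103 = -84, which IS divisible by 21, so compatible.
    Write x = 103 + 126·t and substitute into x ≡ 19 (mod 21): 126·t ≡ 19 − 103 = -84 (mod 21).
    Divide the congruence (and modulus) by g = 21: 6·t ≡ -4 (mod 1).
    Modulo 1 every t works; take t = 0.
    Then x = 103 + 126·0 = 103, valid modulo lcm(126, 21) = 126: x ≡ 103 (mod 126).
Verify: 103 mod 18 = 13, 103 mod 14 = 5, 103 mod 21 = 19.

x ≡ 103 (mod 126).


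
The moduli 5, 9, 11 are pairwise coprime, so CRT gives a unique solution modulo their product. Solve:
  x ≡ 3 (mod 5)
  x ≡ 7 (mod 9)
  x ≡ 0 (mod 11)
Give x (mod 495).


Moduli 5, 9, 11 are pairwise coprime; by CRT there is a unique solution modulo M = 5 · 9 · 11 = 495.
Solve pairwise, accumulating the modulus:
  Start with x ≡ 3 (mod 5).
  Combine with x ≡ 7 (mod 9): since gcd(5, 9) = 1, we get a unique residue mod 45.
    Write x = 3 + 5·t and substitute into x ≡ 7 (mod 9): 5·t ≡ 7 − 3 = 4 (mod 9).
    The inverse of 5 mod 9 is 2 (since 5·2 = 10 = 1·9 + 1), so t ≡ 2·4 = 8 ≡ 8 (mod 9).
    Then x = 3 + 5·8 = 43, valid modulo lcm(5, 9) = 45: x ≡ 43 (mod 45).
  Combine with x ≡ 0 (mod 11): since gcd(45, 11) = 1, we get a unique residue mod 495.
    Write x = 43 + 45·t and substitute into x ≡ 0 (mod 11): 45·t ≡ 0 − 43 = -43 (mod 11).
    Reduce coefficients mod 11: 1·t ≡ 1 (mod 11).
    So t ≡ 1 (mod 11).
    Then x = 43 + 45·1 = 88, valid modulo lcm(45, 11) = 495: x ≡ 88 (mod 495).
Verify: 88 mod 5 = 3 ✓, 88 mod 9 = 7 ✓, 88 mod 11 = 0 ✓.

x ≡ 88 (mod 495).


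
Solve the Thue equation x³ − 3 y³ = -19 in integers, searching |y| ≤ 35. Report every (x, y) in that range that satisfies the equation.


The equation is x³ - 3y³ = -19. For fixed y, x³ = 3·y³ − 19, so a solution requires the RHS to be a perfect cube.
Strategy: iterate y from -35 to 35, compute RHS = 3·y³ − 19, and check whether it is a (positive or negative) perfect cube.
Check small values of y:
  y = 0: RHS = -19 is not a perfect cube.
  y = 1: RHS = -16 is not a perfect cube.
  y = -1: RHS = -22 is not a perfect cube.
  y = 2: RHS = 5 is not a perfect cube.
  y = -2: RHS = -43 is not a perfect cube.
  y = 3: RHS = 62 is not a perfect cube.
  y = -3: RHS = -100 is not a perfect cube.
Continuing the search up to |y| = 35 finds no solutions either.
No (x, y) in the scanned range satisfies the equation.

No integer solutions with |y| ≤ 35.


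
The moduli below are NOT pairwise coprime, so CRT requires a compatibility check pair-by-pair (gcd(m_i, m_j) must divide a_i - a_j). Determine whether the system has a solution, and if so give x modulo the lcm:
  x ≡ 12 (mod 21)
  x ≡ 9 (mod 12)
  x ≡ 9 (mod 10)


Moduli 21, 12, 10 are not pairwise coprime, so CRT works modulo lcm(m_i) when all pairwise compatibility conditions hold.
Pairwise compatibility: gcd(m_i, m_j) must divide a_i - a_j for every pair.
Merge one congruence at a time:
  Start: x ≡ 12 (mod 21).
  Combine with x ≡ 9 (mod 12): gcd(21, 12) = 3; 9 - 12 = -3, which IS divisible by 3, so compatible.
    Write x = 12 + 21·t and substitute into x ≡ 9 (mod 12): 21·t ≡ 9 − 12 = -3 (mod 12).
    Divide the congruence (and modulus) by g = 3: 7·t ≡ -1 (mod 4).
    Reduce coefficients mod 4: 3·t ≡ 3 (mod 4).
    The inverse of 3 mod 4 is 3 (since 3·3 = 9 = 2·4 + 1), so t ≡ 3·3 = 9 ≡ 1 (mod 4).
    Then x = 12 + 21·1 = 33, valid modulo lcm(21, 12) = 84: x ≡ 33 (mod 84).
  Combine with x ≡ 9 (mod 10): gcd(84, 10) = 2; 9 - 33 = -24, which IS divisible by 2, so compatible.
    Write x = 33 + 84·t and substitute into x ≡ 9 (mod 10): 84·t ≡ 9 − 33 = -24 (mod 10).
    Divide the congruence (and modulus) by g = 2: 42·t ≡ -12 (mod 5).
    Reduce coefficients mod 5: 2·t ≡ 3 (mod 5).
    The inverse of 2 mod 5 is 3 (since 2·3 = 6 = 1·5 + 1), so t ≡ 3·3 = 9 ≡ 4 (mod 5).
    Then x = 33 + 84·4 = 369, valid modulo lcm(84, 10) = 420: x ≡ 369 (mod 420).
Verify: 369 mod 21 = 12, 369 mod 12 = 9, 369 mod 10 = 9.

x ≡ 369 (mod 420).


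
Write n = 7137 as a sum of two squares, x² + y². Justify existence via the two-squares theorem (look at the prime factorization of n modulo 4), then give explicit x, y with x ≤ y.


Step 1: Factor n = 7137 = 3^2 · 13 · 61.
Step 2: Check the mod-4 condition on each prime factor: 3 ≡ 3 (mod 4), exponent 2 (must be even); 13 ≡ 1 (mod 4), exponent 1; 61 ≡ 1 (mod 4), exponent 1.
All primes ≡ 3 (mod 4) appear to even exponent (or don't appear), so by the two-squares theorem n IS expressible as a sum of two squares.
Step 3: Build a representation. Group n = k² · m with k = 3 and m = 13 · 61 = 793 (a product of primes ≡ 1 (mod 4)); a representation of m scales to one of n via (k·x)² + (k·y)² = k²(x² + y²). Each prime p ≡ 1 (mod 4) is itself a sum of two squares; find a² by testing p − a² for a perfect square:
  13: 13 − 1² = 12, 13 − 2² = 9 = 3² ⇒ 13 = 2² + 3².
  61: 61 − 1² = 60, 61 − 2² = 57, 61 − 3² = 52, 61 − 4² = 45, 61 − 5² = 36 = 6² ⇒ 61 = 5² + 6².
  Combine using the Brahmagupta–Fibonacci identity (a² + b²)(c² + d²) = (ac − bd)² + (ad + bc)² = (ac + bd)² + (ad − bc)²:
  13 · 61 = 793: from (2² + 3²)(5² + 6²), take (2·5 − 3·6, 2·6 + 3·5) = (10 − 18, 12 + 15) = (-8, 27); dropping signs (only squares matter) gives (8, 27); check 8² + 27² = 64 + 729 = 793 ✓.
  Scale by k = 3: (3·8, 3·27) = (24, 81).
Step 4: Order so x ≤ y and verify: 24² + 81² = 576 + 6561 = 7137 = n. ✓

n = 7137 = 24² + 81² (one valid representation with x ≤ y).


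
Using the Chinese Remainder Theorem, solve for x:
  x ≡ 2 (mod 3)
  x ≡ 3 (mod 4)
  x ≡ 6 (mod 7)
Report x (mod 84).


Moduli 3, 4, 7 are pairwise coprime; by CRT there is a unique solution modulo M = 3 · 4 · 7 = 84.
Solve pairwise, accumulating the modulus:
  Start with x ≡ 2 (mod 3).
  Combine with x ≡ 3 (mod 4): since gcd(3, 4) = 1, we get a unique residue mod 12.
    Write x = 2 + 3·t and substitute into x ≡ 3 (mod 4): 3·t ≡ 3 − 2 = 1 (mod 4).
    The inverse of 3 mod 4 is 3 (since 3·3 = 9 = 2·4 + 1), so t ≡ 3·1 = 3 ≡ 3 (mod 4).
    Then x = 2 + 3·3 = 11, valid modulo lcm(3, 4) = 12: x ≡ 11 (mod 12).
  Combine with x ≡ 6 (mod 7): since gcd(12, 7) = 1, we get a unique residue mod 84.
    Write x = 11 + 12·t and substitute into x ≡ 6 (mod 7): 12·t ≡ 6 − 11 = -5 (mod 7).
    Reduce coefficients mod 7: 5·t ≡ 2 (mod 7).
    The inverse of 5 mod 7 is 3 (since 5·3 = 15 = 2·7 + 1), so t ≡ 3·2 = 6 ≡ 6 (mod 7).
    Then x = 11 + 12·6 = 83, valid modulo lcm(12, 7) = 84: x ≡ 83 (mod 84).
Verify: 83 mod 3 = 2 ✓, 83 mod 4 = 3 ✓, 83 mod 7 = 6 ✓.

x ≡ 83 (mod 84).


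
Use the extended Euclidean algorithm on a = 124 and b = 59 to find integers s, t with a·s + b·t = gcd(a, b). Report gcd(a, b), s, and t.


Euclidean algorithm on (124, 59) — divide until remainder is 0:
  124 = 2 · 59 + 6
  59 = 9 · 6 + 5
  6 = 1 · 5 + 1
  5 = 5 · 1 + 0
gcd(124, 59) = 1.
Track Bezout coefficients alongside the remainders: start with r₀ = 124 = a·1 + b·0 (s = 1, t = 0) and r₁ = 59 = a·0 + b·1 (s = 0, t = 1); each new remainder r_{k+1} = r_{k-1} − q_k·r_k inherits s_{k+1} = s_{k-1} − q_k·s_k, t_{k+1} = t_{k-1} − q_k·t_k, so r_k = a·s_k + b·t_k at every step:
  q = 2: r = 6, s = 1 − 2·0 = 1, t = 0 − 2·1 = -2  (check: 124·1 + 59·(-2) = 6)
  q = 9: r = 5, s = 0 − 9·1 = -9, t = 1 − 9·(-2) = 19  (check: 124·(-9) + 59·19 = 5)
  q = 1: r = 1, s = 1 − 1·(-9) = 10, t = -2 − 1·19 = -21  (check: 124·10 + 59·(-21) = 1)
The row with r = 1 (the gcd) gives the Bezout coefficients s = 10, t = -21.
Result: 124 · (10) + 59 · (-21) = 1.

gcd(124, 59) = 1; s = 10, t = -21 (check: 124·10 + 59·(-21) = 1).


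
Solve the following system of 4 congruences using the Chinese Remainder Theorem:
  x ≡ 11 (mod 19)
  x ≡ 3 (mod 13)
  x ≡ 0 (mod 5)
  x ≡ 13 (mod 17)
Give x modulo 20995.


Product of moduli M = 19 · 13 · 5 · 17 = 20995.
Merge one congruence at a time:
  Start: x ≡ 11 (mod 19).
  Combine with x ≡ 3 (mod 13); new modulus lcm = 247.
    Write x = 11 + 19·t and substitute into x ≡ 3 (mod 13): 19·t ≡ 3 − 11 = -8 (mod 13).
    Reduce coefficients mod 13: 6·t ≡ 5 (mod 13).
    The inverse of 6 mod 13 is 11 (since 6·11 = 66 = 5·13 + 1), so t ≡ 11·5 = 55 ≡ 3 (mod 13).
    Then x = 11 + 19·3 = 68, valid modulo lcm(19, 13) = 247: x ≡ 68 (mod 247).
  Combine with x ≡ 0 (mod 5); new modulus lcm = 1235.
    Write x = 68 + 247·t and substitute into x ≡ 0 (mod 5): 247·t ≡ 0 − 68 = -68 (mod 5).
    Reduce coefficients mod 5: 2·t ≡ 2 (mod 5).
    The inverse of 2 mod 5 is 3 (since 2·3 = 6 = 1·5 + 1), so t ≡ 3·2 = 6 ≡ 1 (mod 5).
    Then x = 68 + 247·1 = 315, valid modulo lcm(247, 5) = 1235: x ≡ 315 (mod 1235).
  Combine with x ≡ 13 (mod 17); new modulus lcm = 20995.
    Write x = 315 + 1235·t and substitute into x ≡ 13 (mod 17): 1235·t ≡ 13 − 315 = -302 (mod 17).
    Reduce coefficients mod 17: 11·t ≡ 4 (mod 17).
    The inverse of 11 mod 17 is 14 (since 11·14 = 154 = 9·17 + 1), so t ≡ 14·4 = 56 ≡ 5 (mod 17).
    Then x = 315 + 1235·5 = 6490, valid modulo lcm(1235, 17) = 20995: x ≡ 6490 (mod 20995).
Verify against each original: 6490 mod 19 = 11, 6490 mod 13 = 3, 6490 mod 5 = 0, 6490 mod 17 = 13.

x ≡ 6490 (mod 20995).


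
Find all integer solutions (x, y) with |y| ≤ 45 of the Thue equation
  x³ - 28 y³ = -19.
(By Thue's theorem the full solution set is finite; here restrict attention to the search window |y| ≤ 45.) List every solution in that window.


The equation is x³ - 28y³ = -19. For fixed y, x³ = 28·y³ − 19, so a solution requires the RHS to be a perfect cube.
Strategy: iterate y from -45 to 45, compute RHS = 28·y³ − 19, and check whether it is a (positive or negative) perfect cube.
Check small values of y:
  y = 0: RHS = -19 is not a perfect cube.
  y = 1: RHS = 9 is not a perfect cube.
  y = -1: RHS = -47 is not a perfect cube.
  y = 2: RHS = 205 is not a perfect cube.
  y = -2: RHS = -243 is not a perfect cube.
  y = 3: RHS = 737 is not a perfect cube.
  y = -3: RHS = -775 is not a perfect cube.
Continuing the search up to |y| = 45 finds no solutions either.
No (x, y) in the scanned range satisfies the equation.

No integer solutions with |y| ≤ 45.


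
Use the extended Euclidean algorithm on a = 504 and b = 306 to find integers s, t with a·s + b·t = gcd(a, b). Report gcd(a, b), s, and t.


Euclidean algorithm on (504, 306) — divide until remainder is 0:
  504 = 1 · 306 + 198
  306 = 1 · 198 + 108
  198 = 1 · 108 + 90
  108 = 1 · 90 + 18
  90 = 5 · 18 + 0
gcd(504, 306) = 18.
Track Bezout coefficients alongside the remainders: start with r₀ = 504 = a·1 + b·0 (s = 1, t = 0) and r₁ = 306 = a·0 + b·1 (s = 0, t = 1); each new remainder r_{k+1} = r_{k-1} − q_k·r_k inherits s_{k+1} = s_{k-1} − q_k·s_k, t_{k+1} = t_{k-1} − q_k·t_k, so r_k = a·s_k + b·t_k at every step:
  q = 1: r = 198, s = 1 − 1·0 = 1, t = 0 − 1·1 = -1  (check: 504·1 + 306·(-1) = 198)
  q = 1: r = 108, s = 0 − 1·1 = -1, t = 1 − 1·(-1) = 2  (check: 504·(-1) + 306·2 = 108)
  q = 1: r = 90, s = 1 − 1·(-1) = 2, t = -1 − 1·2 = -3  (check: 504·2 + 306·(-3) = 90)
  q = 1: r = 18, s = -1 − 1·2 = -3, t = 2 − 1·(-3) = 5  (check: 504·(-3) + 306·5 = 18)
The row with r = 18 (the gcd) gives the Bezout coefficients s = -3, t = 5.
Result: 504 · (-3) + 306 · (5) = 18.

gcd(504, 306) = 18; s = -3, t = 5 (check: 504·(-3) + 306·5 = 18).


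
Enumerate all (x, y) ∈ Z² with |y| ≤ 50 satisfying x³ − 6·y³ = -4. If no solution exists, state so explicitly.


The equation is x³ - 6y³ = -4. For fixed y, x³ = 6·y³ − 4, so a solution requires the RHS to be a perfect cube.
Strategy: iterate y from -50 to 50, compute RHS = 6·y³ − 4, and check whether it is a (positive or negative) perfect cube.
Check small values of y:
  y = 0: RHS = -4 is not a perfect cube.
  y = 1: RHS = 2 is not a perfect cube.
  y = -1: RHS = -10 is not a perfect cube.
  y = 2: RHS = 44 is not a perfect cube.
  y = -2: RHS = -52 is not a perfect cube.
  y = 3: RHS = 158 is not a perfect cube.
  y = -3: RHS = -166 is not a perfect cube.
Continuing the search up to |y| = 50 finds no solutions either.
No (x, y) in the scanned range satisfies the equation.

No integer solutions with |y| ≤ 50.


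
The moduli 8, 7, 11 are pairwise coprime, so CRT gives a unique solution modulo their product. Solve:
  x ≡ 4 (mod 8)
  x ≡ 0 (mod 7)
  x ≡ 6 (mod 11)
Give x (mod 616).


Moduli 8, 7, 11 are pairwise coprime; by CRT there is a unique solution modulo M = 8 · 7 · 11 = 616.
Solve pairwise, accumulating the modulus:
  Start with x ≡ 4 (mod 8).
  Combine with x ≡ 0 (mod 7): since gcd(8, 7) = 1, we get a unique residue mod 56.
    Write x = 4 + 8·t and substitute into x ≡ 0 (mod 7): 8·t ≡ 0 − 4 = -4 (mod 7).
    Reduce coefficients mod 7: 1·t ≡ 3 (mod 7).
    So t ≡ 3 (mod 7).
    Then x = 4 + 8·3 = 28, valid modulo lcm(8, 7) = 56: x ≡ 28 (mod 56).
  Combine with x ≡ 6 (mod 11): since gcd(56, 11) = 1, we get a unique residue mod 616.
    Write x = 28 + 56·t and substitute into x ≡ 6 (mod 11): 56·t ≡ 6 − 28 = -22 (mod 11).
    Reduce coefficients mod 11: 1·t ≡ 0 (mod 11).
    So t ≡ 0 (mod 11).
    Then x = 28 + 56·0 = 28, valid modulo lcm(56, 11) = 616: x ≡ 28 (mod 616).
Verify: 28 mod 8 = 4 ✓, 28 mod 7 = 0 ✓, 28 mod 11 = 6 ✓.

x ≡ 28 (mod 616).


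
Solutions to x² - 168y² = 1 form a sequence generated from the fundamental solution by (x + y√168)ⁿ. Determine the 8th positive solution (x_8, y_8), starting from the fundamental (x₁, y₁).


Step 1: Find the fundamental solution (x₁, y₁) of x² - 168y² = 1.
  Expand √168 as a continued fraction. a₀ = ⌊√168⌋ = 12; iterate m_{k+1} = d_k·a_k − m_k, d_{k+1} = (168 − m_{k+1}²)/d_k, a_{k+1} = ⌊(a₀ + m_{k+1})/d_{k+1}⌋ (starting m₀ = 0, d₀ = 1), with convergents p_k = a_k·p_{k-1} + p_{k-2}, q_k = a_k·q_{k-1} + q_{k-2} (p₋₁ = 1, q₋₁ = 0):
  k = 0: a₀ = 12; p₀/q₀ = 12/1; p₀² − 168·q₀² = 144 − 168 = -24.
  k = 1: m = 12, d = 24, a = ⌊(12 + 12)/24⌋ = 1; p/q = (1·12 + 1)/(1·1 + 0) = 13/1; p² − 168·q² = 169 − 168 = 1.
  The first convergent with p² − 168·q² = 1 gives the fundamental solution (x₁, y₁) = (13, 1).
Step 2: Apply the recurrence (x_{n+1}, y_{n+1}) = (x₁x_n + 168y₁y_n, x₁y_n + y₁x_n) repeatedly.
  From (x_1, y_1) = (13, 1): x_2 = 13·13 + 168·1·1 = 337; y_2 = 13·1 + 1·13 = 26.
  From (x_2, y_2) = (337, 26): x_3 = 13·337 + 168·1·26 = 8749; y_3 = 13·26 + 1·337 = 675.
  From (x_3, y_3) = (8749, 675): x_4 = 13·8749 + 168·1·675 = 227137; y_4 = 13·675 + 1·8749 = 17524.
  From (x_4, y_4) = (227137, 17524): x_5 = 13·227137 + 168·1·17524 = 5896813; y_5 = 13·17524 + 1·227137 = 454949.
  From (x_5, y_5) = (5896813, 454949): x_6 = 13·5896813 + 168·1·454949 = 153090001; y_6 = 13·454949 + 1·5896813 = 11811150.
  From (x_6, y_6) = (153090001, 11811150): x_7 = 13·153090001 + 168·1·11811150 = 3974443213; y_7 = 13·11811150 + 1·153090001 = 306634951.
  From (x_7, y_7) = (3974443213, 306634951): x_8 = 13·3974443213 + 168·1·306634951 = 103182433537; y_8 = 13·306634951 + 1·3974443213 = 7960697576.
Step 3: Verify x_8² - 168·y_8² = 10646614590617422330369 - 10646614590617422330368 = 1 (should be 1). ✓

(x_1, y_1) = (13, 1); (x_8, y_8) = (103182433537, 7960697576).


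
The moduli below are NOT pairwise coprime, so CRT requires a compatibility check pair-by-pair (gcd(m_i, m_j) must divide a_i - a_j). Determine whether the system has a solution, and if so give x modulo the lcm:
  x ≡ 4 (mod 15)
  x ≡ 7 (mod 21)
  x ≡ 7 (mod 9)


Moduli 15, 21, 9 are not pairwise coprime, so CRT works modulo lcm(m_i) when all pairwise compatibility conditions hold.
Pairwise compatibility: gcd(m_i, m_j) must divide a_i - a_j for every pair.
Merge one congruence at a time:
  Start: x ≡ 4 (mod 15).
  Combine with x ≡ 7 (mod 21): gcd(15, 21) = 3; 7 - 4 = 3, which IS divisible by 3, so compatible.
    Write x = 4 + 15·t and substitute into x ≡ 7 (mod 21): 15·t ≡ 7 − 4 = 3 (mod 21).
    Divide the congruence (and modulus) by g = 3: 5·t ≡ 1 (mod 7).
    The inverse of 5 mod 7 is 3 (since 5·3 = 15 = 2·7 + 1), so t ≡ 3·1 = 3 ≡ 3 (mod 7).
    Then x = 4 + 15·3 = 49, valid modulo lcm(15, 21) = 105: x ≡ 49 (mod 105).
  Combine with x ≡ 7 (mod 9): gcd(105, 9) = 3; 7 - 49 = -42, which IS divisible by 3, so compatible.
    Write x = 49 + 105·t and substitute into x ≡ 7 (mod 9): 105·t ≡ 7 − 49 = -42 (mod 9).
    Divide the congruence (and modulus) by g = 3: 35·t ≡ -14 (mod 3).
    Reduce coefficients mod 3: 2·t ≡ 1 (mod 3).
    The inverse of 2 mod 3 is 2 (since 2·2 = 4 = 1·3 + 1), so t ≡ 2·1 = 2 ≡ 2 (mod 3).
    Then x = 49 + 105·2 = 259, valid modulo lcm(105, 9) = 315: x ≡ 259 (mod 315).
Verify: 259 mod 15 = 4, 259 mod 21 = 7, 259 mod 9 = 7.

x ≡ 259 (mod 315).


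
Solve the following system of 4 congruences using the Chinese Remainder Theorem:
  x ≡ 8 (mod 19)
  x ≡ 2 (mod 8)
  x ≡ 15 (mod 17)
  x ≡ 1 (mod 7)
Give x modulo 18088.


Product of moduli M = 19 · 8 · 17 · 7 = 18088.
Merge one congruence at a time:
  Start: x ≡ 8 (mod 19).
  Combine with x ≡ 2 (mod 8); new modulus lcm = 152.
    Write x = 8 + 19·t and substitute into x ≡ 2 (mod 8): 19·t ≡ 2 − 8 = -6 (mod 8).
    Reduce coefficients mod 8: 3·t ≡ 2 (mod 8).
    The inverse of 3 mod 8 is 3 (since 3·3 = 9 = 1·8 + 1), so t ≡ 3·2 = 6 ≡ 6 (mod 8).
    Then x = 8 + 19·6 = 122, valid modulo lcm(19, 8) = 152: x ≡ 122 (mod 152).
  Combine with x ≡ 15 (mod 17); new modulus lcm = 2584.
    Write x = 122 + 152·t and substitute into x ≡ 15 (mod 17): 152·t ≡ 15 − 122 = -107 (mod 17).
    Reduce coefficients mod 17: 16·t ≡ 12 (mod 17).
    The inverse of 16 mod 17 is 16 (since 16·16 = 256 = 15·17 + 1), so t ≡ 16·12 = 192 ≡ 5 (mod 17).
    Then x = 122 + 152·5 = 882, valid modulo lcm(152, 17) = 2584: x ≡ 882 (mod 2584).
  Combine with x ≡ 1 (mod 7); new modulus lcm = 18088.
    Write x = 882 + 2584·t and substitute into x ≡ 1 (mod 7): 2584·t ≡ 1 − 882 = -881 (mod 7).
    Reduce coefficients mod 7: 1·t ≡ 1 (mod 7).
    So t ≡ 1 (mod 7).
    Then x = 882 + 2584·1 = 3466, valid modulo lcm(2584, 7) = 18088: x ≡ 3466 (mod 18088).
Verify against each original: 3466 mod 19 = 8, 3466 mod 8 = 2, 3466 mod 17 = 15, 3466 mod 7 = 1.

x ≡ 3466 (mod 18088).


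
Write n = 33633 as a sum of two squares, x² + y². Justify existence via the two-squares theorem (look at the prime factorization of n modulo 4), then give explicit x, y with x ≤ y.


Step 1: Factor n = 33633 = 3^2 · 37 · 101.
Step 2: Check the mod-4 condition on each prime factor: 3 ≡ 3 (mod 4), exponent 2 (must be even); 37 ≡ 1 (mod 4), exponent 1; 101 ≡ 1 (mod 4), exponent 1.
All primes ≡ 3 (mod 4) appear to even exponent (or don't appear), so by the two-squares theorem n IS expressible as a sum of two squares.
Step 3: Build a representation. Group n = k² · m with k = 3 and m = 37 · 101 = 3737 (a product of primes ≡ 1 (mod 4)); a representation of m scales to one of n via (k·x)² + (k·y)² = k²(x² + y²). Each prime p ≡ 1 (mod 4) is itself a sum of two squares; find a² by testing p − a² for a perfect square:
  37: 37 − 1² = 36 = 6² ⇒ 37 = 1² + 6².
  101: 101 − 1² = 100 = 10² ⇒ 101 = 1² + 10².
  Combine using the Brahmagupta–Fibonacci identity (a² + b²)(c² + d²) = (ac − bd)² + (ad + bc)² = (ac + bd)² + (ad − bc)²:
  37 · 101 = 3737: from (1² + 6²)(1² + 10²), take (1·1 − 6·10, 1·10 + 6·1) = (1 − 60, 10 + 6) = (-59, 16); dropping signs (only squares matter) gives (59, 16); check 59² + 16² = 3481 + 256 = 3737 ✓.
  Scale by k = 3: (3·59, 3·16) = (177, 48).
Step 4: Order so x ≤ y and verify: 48² + 177² = 2304 + 31329 = 33633 = n. ✓

n = 33633 = 48² + 177² (one valid representation with x ≤ y).


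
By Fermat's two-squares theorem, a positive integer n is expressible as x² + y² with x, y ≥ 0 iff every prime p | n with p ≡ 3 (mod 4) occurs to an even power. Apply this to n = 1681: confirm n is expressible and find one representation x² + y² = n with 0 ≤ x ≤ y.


Step 1: Factor n = 1681 = 41^2.
Step 2: Check the mod-4 condition on each prime factor: 41 ≡ 1 (mod 4), exponent 2.
All primes ≡ 3 (mod 4) appear to even exponent (or don't appear), so by the two-squares theorem n IS expressible as a sum of two squares.
Step 3: Build a representation. Here n = 41 · 41 is a product of primes ≡ 1 (mod 4). Each prime p ≡ 1 (mod 4) is itself a sum of two squares; find a² by testing p − a² for a perfect square:
  41: 41 − 1² = 40, 41 − 2² = 37, 41 − 3² = 32, 41 − 4² = 25 = 5² ⇒ 41 = 4² + 5².
  Combine using the Brahmagupta–Fibonacci identity (a² + b²)(c² + d²) = (ac − bd)² + (ad + bc)² = (ac + bd)² + (ad − bc)²:
  41 · 41 = 1681: from (4² + 5²)(4² + 5²), take (4·4 − 5·5, 4·5 + 5·4) = (16 − 25, 20 + 20) = (-9, 40); dropping signs (only squares matter) gives (9, 40); check 9² + 40² = 81 + 1600 = 1681 ✓.
Step 4: Order so x ≤ y and verify: 9² + 40² = 81 + 1600 = 1681 = n. ✓

n = 1681 = 9² + 40² (one valid representation with x ≤ y).


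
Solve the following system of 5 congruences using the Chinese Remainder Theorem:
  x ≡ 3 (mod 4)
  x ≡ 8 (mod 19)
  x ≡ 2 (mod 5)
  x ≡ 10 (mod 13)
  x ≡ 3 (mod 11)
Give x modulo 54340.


Product of moduli M = 4 · 19 · 5 · 13 · 11 = 54340.
Merge one congruence at a time:
  Start: x ≡ 3 (mod 4).
  Combine with x ≡ 8 (mod 19); new modulus lcm = 76.
    Write x = 3 + 4·t and substitute into x ≡ 8 (mod 19): 4·t ≡ 8 − 3 = 5 (mod 19).
    The inverse of 4 mod 19 is 5 (since 4·5 = 20 = 1·19 + 1), so t ≡ 5·5 = 25 ≡ 6 (mod 19).
    Then x = 3 + 4·6 = 27, valid modulo lcm(4, 19) = 76: x ≡ 27 (mod 76).
  Combine with x ≡ 2 (mod 5); new modulus lcm = 380.
    Write x = 27 + 76·t and substitute into x ≡ 2 (mod 5): 76·t ≡ 2 − 27 = -25 (mod 5).
    Reduce coefficients mod 5: 1·t ≡ 0 (mod 5).
    So t ≡ 0 (mod 5).
    Then x = 27 + 76·0 = 27, valid modulo lcm(76, 5) = 380: x ≡ 27 (mod 380).
  Combine with x ≡ 10 (mod 13); new modulus lcm = 4940.
    Write x = 27 + 380·t and substitute into x ≡ 10 (mod 13): 380·t ≡ 10 − 27 = -17 (mod 13).
    Reduce coefficients mod 13: 3·t ≡ 9 (mod 13).
    The inverse of 3 mod 13 is 9 (since 3·9 = 27 = 2·13 + 1), so t ≡ 9·9 = 81 ≡ 3 (mod 13).
    Then x = 27 + 380·3 = 1167, valid modulo lcm(380, 13) = 4940: x ≡ 1167 (mod 4940).
  Combine with x ≡ 3 (mod 11); new modulus lcm = 54340.
    Write x = 1167 + 4940·t and substitute into x ≡ 3 (mod 11): 4940·t ≡ 3 − 1167 = -1164 (mod 11).
    Reduce coefficients mod 11: 1·t ≡ 2 (mod 11).
    So t ≡ 2 (mod 11).
    Then x = 1167 + 4940·2 = 11047, valid modulo lcm(4940, 11) = 54340: x ≡ 11047 (mod 54340).
Verify against each original: 11047 mod 4 = 3, 11047 mod 19 = 8, 11047 mod 5 = 2, 11047 mod 13 = 10, 11047 mod 11 = 3.

x ≡ 11047 (mod 54340).


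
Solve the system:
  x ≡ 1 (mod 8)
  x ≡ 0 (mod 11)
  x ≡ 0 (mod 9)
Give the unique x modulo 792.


Moduli 8, 11, 9 are pairwise coprime; by CRT there is a unique solution modulo M = 8 · 11 · 9 = 792.
Solve pairwise, accumulating the modulus:
  Start with x ≡ 1 (mod 8).
  Combine with x ≡ 0 (mod 11): since gcd(8, 11) = 1, we get a unique residue mod 88.
    Write x = 1 + 8·t and substitute into x ≡ 0 (mod 11): 8·t ≡ 0 − 1 = -1 (mod 11).
    Reduce coefficients mod 11: 8·t ≡ 10 (mod 11).
    The inverse of 8 mod 11 is 7 (since 8·7 = 56 = 5·11 + 1), so t ≡ 7·10 = 70 ≡ 4 (mod 11).
    Then x = 1 + 8·4 = 33, valid modulo lcm(8, 11) = 88: x ≡ 33 (mod 88).
  Combine with x ≡ 0 (mod 9): since gcd(88, 9) = 1, we get a unique residue mod 792.
    Write x = 33 + 88·t and substitute into x ≡ 0 (mod 9): 88·t ≡ 0 − 33 = -33 (mod 9).
    Reduce coefficients mod 9: 7·t ≡ 3 (mod 9).
    The inverse of 7 mod 9 is 4 (since 7·4 = 28 = 3·9 + 1), so t ≡ 4·3 = 12 ≡ 3 (mod 9).
    Then x = 33 + 88·3 = 297, valid modulo lcm(88, 9) = 792: x ≡ 297 (mod 792).
Verify: 297 mod 8 = 1 ✓, 297 mod 11 = 0 ✓, 297 mod 9 = 0 ✓.

x ≡ 297 (mod 792).


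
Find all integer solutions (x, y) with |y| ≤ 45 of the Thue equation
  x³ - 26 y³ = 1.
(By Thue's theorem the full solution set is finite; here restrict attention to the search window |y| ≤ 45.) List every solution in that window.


The equation is x³ - 26y³ = 1. For fixed y, x³ = 26·y³ + 1, so a solution requires the RHS to be a perfect cube.
Strategy: iterate y from -45 to 45, compute RHS = 26·y³ + 1, and check whether it is a (positive or negative) perfect cube.
Check small values of y:
  y = 0: RHS = 1 = (1)³ ⇒ x = 1 works.
  y = 1: RHS = 27 = (3)³ ⇒ x = 3 works.
  y = -1: RHS = -25 is not a perfect cube.
  y = 2: RHS = 209 is not a perfect cube.
  y = -2: RHS = -207 is not a perfect cube.
  y = 3: RHS = 703 is not a perfect cube.
  y = -3: RHS = -701 is not a perfect cube.
Continuing the search up to |y| = 45 finds no further solutions beyond those listed.
Collected solutions: (1, 0), (3, 1).

Solutions (with |y| ≤ 45): (1, 0), (3, 1).


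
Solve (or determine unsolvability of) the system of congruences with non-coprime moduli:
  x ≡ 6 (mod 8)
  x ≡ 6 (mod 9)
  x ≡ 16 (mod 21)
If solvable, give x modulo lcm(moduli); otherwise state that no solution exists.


Moduli 8, 9, 21 are not pairwise coprime, so CRT works modulo lcm(m_i) when all pairwise compatibility conditions hold.
Pairwise compatibility: gcd(m_i, m_j) must divide a_i - a_j for every pair.
Merge one congruence at a time:
  Start: x ≡ 6 (mod 8).
  Combine with x ≡ 6 (mod 9): gcd(8, 9) = 1; 6 - 6 = 0, which IS divisible by 1, so compatible.
    Write x = 6 + 8·t and substitute into x ≡ 6 (mod 9): 8·t ≡ 6 − 6 = 0 (mod 9).
    The inverse of 8 mod 9 is 8 (since 8·8 = 64 = 7·9 + 1), so t ≡ 8·0 = 0 ≡ 0 (mod 9).
    Then x = 6 + 8·0 = 6, valid modulo lcm(8, 9) = 72: x ≡ 6 (mod 72).
  Combine with x ≡ 16 (mod 21): gcd(72, 21) = 3, and 16 - 6 = 10 is NOT divisible by 3.
    ⇒ system is inconsistent (no integer solution).

No solution (the system is inconsistent).


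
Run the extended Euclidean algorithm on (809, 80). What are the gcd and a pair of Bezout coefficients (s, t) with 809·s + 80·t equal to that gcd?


Euclidean algorithm on (809, 80) — divide until remainder is 0:
  809 = 10 · 80 + 9
  80 = 8 · 9 + 8
  9 = 1 · 8 + 1
  8 = 8 · 1 + 0
gcd(809, 80) = 1.
Track Bezout coefficients alongside the remainders: start with r₀ = 809 = a·1 + b·0 (s = 1, t = 0) and r₁ = 80 = a·0 + b·1 (s = 0, t = 1); each new remainder r_{k+1} = r_{k-1} − q_k·r_k inherits s_{k+1} = s_{k-1} − q_k·s_k, t_{k+1} = t_{k-1} − q_k·t_k, so r_k = a·s_k + b·t_k at every step:
  q = 10: r = 9, s = 1 − 10·0 = 1, t = 0 − 10·1 = -10  (check: 809·1 + 80·(-10) = 9)
  q = 8: r = 8, s = 0 − 8·1 = -8, t = 1 − 8·(-10) = 81  (check: 809·(-8) + 80·81 = 8)
  q = 1: r = 1, s = 1 − 1·(-8) = 9, t = -10 − 1·81 = -91  (check: 809·9 + 80·(-91) = 1)
The row with r = 1 (the gcd) gives the Bezout coefficients s = 9, t = -91.
Result: 809 · (9) + 80 · (-91) = 1.

gcd(809, 80) = 1; s = 9, t = -91 (check: 809·9 + 80·(-91) = 1).


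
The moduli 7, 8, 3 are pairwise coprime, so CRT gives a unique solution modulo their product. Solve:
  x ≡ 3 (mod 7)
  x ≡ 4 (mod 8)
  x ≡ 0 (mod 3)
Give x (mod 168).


Moduli 7, 8, 3 are pairwise coprime; by CRT there is a unique solution modulo M = 7 · 8 · 3 = 168.
Solve pairwise, accumulating the modulus:
  Start with x ≡ 3 (mod 7).
  Combine with x ≡ 4 (mod 8): since gcd(7, 8) = 1, we get a unique residue mod 56.
    Write x = 3 + 7·t and substitute into x ≡ 4 (mod 8): 7·t ≡ 4 − 3 = 1 (mod 8).
    The inverse of 7 mod 8 is 7 (since 7·7 = 49 = 6·8 + 1), so t ≡ 7·1 = 7 ≡ 7 (mod 8).
    Then x = 3 + 7·7 = 52, valid modulo lcm(7, 8) = 56: x ≡ 52 (mod 56).
  Combine with x ≡ 0 (mod 3): since gcd(56, 3) = 1, we get a unique residue mod 168.
    Write x = 52 + 56·t and substitute into x ≡ 0 (mod 3): 56·t ≡ 0 − 52 = -52 (mod 3).
    Reduce coefficients mod 3: 2·t ≡ 2 (mod 3).
    The inverse of 2 mod 3 is 2 (since 2·2 = 4 = 1·3 + 1), so t ≡ 2·2 = 4 ≡ 1 (mod 3).
    Then x = 52 + 56·1 = 108, valid modulo lcm(56, 3) = 168: x ≡ 108 (mod 168).
Verify: 108 mod 7 = 3 ✓, 108 mod 8 = 4 ✓, 108 mod 3 = 0 ✓.

x ≡ 108 (mod 168).


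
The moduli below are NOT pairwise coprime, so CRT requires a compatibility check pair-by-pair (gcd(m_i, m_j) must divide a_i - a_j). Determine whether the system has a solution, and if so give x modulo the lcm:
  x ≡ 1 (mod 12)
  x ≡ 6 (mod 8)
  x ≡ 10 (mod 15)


Moduli 12, 8, 15 are not pairwise coprime, so CRT works modulo lcm(m_i) when all pairwise compatibility conditions hold.
Pairwise compatibility: gcd(m_i, m_j) must divide a_i - a_j for every pair.
Merge one congruence at a time:
  Start: x ≡ 1 (mod 12).
  Combine with x ≡ 6 (mod 8): gcd(12, 8) = 4, and 6 - 1 = 5 is NOT divisible by 4.
    ⇒ system is inconsistent (no integer solution).

No solution (the system is inconsistent).


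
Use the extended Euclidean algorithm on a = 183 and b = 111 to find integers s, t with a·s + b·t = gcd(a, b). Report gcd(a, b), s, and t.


Euclidean algorithm on (183, 111) — divide until remainder is 0:
  183 = 1 · 111 + 72
  111 = 1 · 72 + 39
  72 = 1 · 39 + 33
  39 = 1 · 33 + 6
  33 = 5 · 6 + 3
  6 = 2 · 3 + 0
gcd(183, 111) = 3.
Track Bezout coefficients alongside the remainders: start with r₀ = 183 = a·1 + b·0 (s = 1, t = 0) and r₁ = 111 = a·0 + b·1 (s = 0, t = 1); each new remainder r_{k+1} = r_{k-1} − q_k·r_k inherits s_{k+1} = s_{k-1} − q_k·s_k, t_{k+1} = t_{k-1} − q_k·t_k, so r_k = a·s_k + b·t_k at every step:
  q = 1: r = 72, s = 1 − 1·0 = 1, t = 0 − 1·1 = -1  (check: 183·1 + 111·(-1) = 72)
  q = 1: r = 39, s = 0 − 1·1 = -1, t = 1 − 1·(-1) = 2  (check: 183·(-1) + 111·2 = 39)
  q = 1: r = 33, s = 1 − 1·(-1) = 2, t = -1 − 1·2 = -3  (check: 183·2 + 111·(-3) = 33)
  q = 1: r = 6, s = -1 − 1·2 = -3, t = 2 − 1·(-3) = 5  (check: 183·(-3) + 111·5 = 6)
  q = 5: r = 3, s = 2 − 5·(-3) = 17, t = -3 − 5·5 = -28  (check: 183·17 + 111·(-28) = 3)
The row with r = 3 (the gcd) gives the Bezout coefficients s = 17, t = -28.
Result: 183 · (17) + 111 · (-28) = 3.

gcd(183, 111) = 3; s = 17, t = -28 (check: 183·17 + 111·(-28) = 3).


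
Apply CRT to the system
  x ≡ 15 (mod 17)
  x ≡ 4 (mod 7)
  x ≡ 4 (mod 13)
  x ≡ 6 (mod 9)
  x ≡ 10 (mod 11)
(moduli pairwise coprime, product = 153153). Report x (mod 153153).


Product of moduli M = 17 · 7 · 13 · 9 · 11 = 153153.
Merge one congruence at a time:
  Start: x ≡ 15 (mod 17).
  Combine with x ≡ 4 (mod 7); new modulus lcm = 119.
    Write x = 15 + 17·t and substitute into x ≡ 4 (mod 7): 17·t ≡ 4 − 15 = -11 (mod 7).
    Reduce coefficients mod 7: 3·t ≡ 3 (mod 7).
    The inverse of 3 mod 7 is 5 (since 3·5 = 15 = 2·7 + 1), so t ≡ 5·3 = 15 ≡ 1 (mod 7).
    Then x = 15 + 17·1 = 32, valid modulo lcm(17, 7) = 119: x ≡ 32 (mod 119).
  Combine with x ≡ 4 (mod 13); new modulus lcm = 1547.
    Write x = 32 + 119·t and substitute into x ≡ 4 (mod 13): 119·t ≡ 4 − 32 = -28 (mod 13).
    Reduce coefficients mod 13: 2·t ≡ 11 (mod 13).
    The inverse of 2 mod 13 is 7 (since 2·7 = 14 = 1·13 + 1), so t ≡ 7·11 = 77 ≡ 12 (mod 13).
    Then x = 32 + 119·12 = 1460, valid modulo lcm(119, 13) = 1547: x ≡ 1460 (mod 1547).
  Combine with x ≡ 6 (mod 9); new modulus lcm = 13923.
    Write x = 1460 + 1547·t and substitute into x ≡ 6 (mod 9): 1547·t ≡ 6 − 1460 = -1454 (mod 9).
    Reduce coefficients mod 9: 8·t ≡ 4 (mod 9).
    The inverse of 8 mod 9 is 8 (since 8·8 = 64 = 7·9 + 1), so t ≡ 8·4 = 32 ≡ 5 (mod 9).
    Then x = 1460 + 1547·5 = 9195, valid modulo lcm(1547, 9) = 13923: x ≡ 9195 (mod 13923).
  Combine with x ≡ 10 (mod 11); new modulus lcm = 153153.
    Write x = 9195 + 13923·t and substitute into x ≡ 10 (mod 11): 13923·t ≡ 10 − 9195 = -9185 (mod 11).
    Reduce coefficients mod 11: 8·t ≡ 0 (mod 11).
    The inverse of 8 mod 11 is 7 (since 8·7 = 56 = 5·11 + 1), so t ≡ 7·0 = 0 ≡ 0 (mod 11).
    Then x = 9195 + 13923·0 = 9195, valid modulo lcm(13923, 11) = 153153: x ≡ 9195 (mod 153153).
Verify against each original: 9195 mod 17 = 15, 9195 mod 7 = 4, 9195 mod 13 = 4, 9195 mod 9 = 6, 9195 mod 11 = 10.

x ≡ 9195 (mod 153153).


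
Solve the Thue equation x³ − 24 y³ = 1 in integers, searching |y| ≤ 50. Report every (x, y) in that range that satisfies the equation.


The equation is x³ - 24y³ = 1. For fixed y, x³ = 24·y³ + 1, so a solution requires the RHS to be a perfect cube.
Strategy: iterate y from -50 to 50, compute RHS = 24·y³ + 1, and check whether it is a (positive or negative) perfect cube.
Check small values of y:
  y = 0: RHS = 1 = (1)³ ⇒ x = 1 works.
  y = 1: RHS = 25 is not a perfect cube.
  y = -1: RHS = -23 is not a perfect cube.
  y = 2: RHS = 193 is not a perfect cube.
  y = -2: RHS = -191 is not a perfect cube.
  y = 3: RHS = 649 is not a perfect cube.
  y = -3: RHS = -647 is not a perfect cube.
Continuing the search up to |y| = 50 finds no further solutions beyond those listed.
Collected solutions: (1, 0).

Solutions (with |y| ≤ 50): (1, 0).


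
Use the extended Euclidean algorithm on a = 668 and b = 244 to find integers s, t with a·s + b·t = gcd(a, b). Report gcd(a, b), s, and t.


Euclidean algorithm on (668, 244) — divide until remainder is 0:
  668 = 2 · 244 + 180
  244 = 1 · 180 + 64
  180 = 2 · 64 + 52
  64 = 1 · 52 + 12
  52 = 4 · 12 + 4
  12 = 3 · 4 + 0
gcd(668, 244) = 4.
Track Bezout coefficients alongside the remainders: start with r₀ = 668 = a·1 + b·0 (s = 1, t = 0) and r₁ = 244 = a·0 + b·1 (s = 0, t = 1); each new remainder r_{k+1} = r_{k-1} − q_k·r_k inherits s_{k+1} = s_{k-1} − q_k·s_k, t_{k+1} = t_{k-1} − q_k·t_k, so r_k = a·s_k + b·t_k at every step:
  q = 2: r = 180, s = 1 − 2·0 = 1, t = 0 − 2·1 = -2  (check: 668·1 + 244·(-2) = 180)
  q = 1: r = 64, s = 0 − 1·1 = -1, t = 1 − 1·(-2) = 3  (check: 668·(-1) + 244·3 = 64)
  q = 2: r = 52, s = 1 − 2·(-1) = 3, t = -2 − 2·3 = -8  (check: 668·3 + 244·(-8) = 52)
  q = 1: r = 12, s = -1 − 1·3 = -4, t = 3 − 1·(-8) = 11  (check: 668·(-4) + 244·11 = 12)
  q = 4: r = 4, s = 3 − 4·(-4) = 19, t = -8 − 4·11 = -52  (check: 668·19 + 244·(-52) = 4)
The row with r = 4 (the gcd) gives the Bezout coefficients s = 19, t = -52.
Result: 668 · (19) + 244 · (-52) = 4.

gcd(668, 244) = 4; s = 19, t = -52 (check: 668·19 + 244·(-52) = 4).
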